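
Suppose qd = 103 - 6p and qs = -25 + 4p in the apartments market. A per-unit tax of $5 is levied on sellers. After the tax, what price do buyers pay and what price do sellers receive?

Buyers pay $14.8, sellers receive $9.8

Pre-tax equilibrium: p* = 12.8, q* = 26.2.
Tax on sellers shifts supply to qs = -25 + 4(p − 5) = -45 + 4p.
103 - 6p = -45 + 4p gives buyer price pb = 14.8; sellers receive ps = 14.8 − 5 = 9.8.
New quantity: q = 103 − 6(14.8) = 14.2.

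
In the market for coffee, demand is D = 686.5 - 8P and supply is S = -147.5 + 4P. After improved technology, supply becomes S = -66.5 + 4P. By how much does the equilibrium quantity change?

Original equilibrium: P* = 69.5, Q* = 130.5.
New equilibrium: 686.5 - 8P = -66.5 + 4P, so 753 = 12P and P' = 62.75; Q' = 686.5 − 8(62.75) = 184.5.
Change in quantity: 184.5 − 130.5 = 54.

ΔQ = 54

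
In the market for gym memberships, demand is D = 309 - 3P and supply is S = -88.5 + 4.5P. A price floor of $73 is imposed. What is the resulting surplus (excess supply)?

Surplus = 150

Equilibrium price would be P* = 53, so the floor at 73 binds.
At P = 73: D = 90, S = 240.
Surplus = 240 − 90 = 150.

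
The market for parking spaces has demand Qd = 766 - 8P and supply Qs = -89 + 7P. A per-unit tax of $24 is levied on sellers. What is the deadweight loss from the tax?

Pre-tax equilibrium: P* = 57, Q* = 310.
Tax on sellers shifts supply to Qs = -89 + 7(P − 24) = -257 + 7P.
766 - 8P = -257 + 7P gives buyer price Pb = 68.2; sellers receive Ps = 68.2 − 24 = 44.2.
New quantity: Q = 766 − 8(68.2) = 220.4.
DWL = ½ × 24 × (310 − 220.4) = 1075.2.

Deadweight loss = 1075.2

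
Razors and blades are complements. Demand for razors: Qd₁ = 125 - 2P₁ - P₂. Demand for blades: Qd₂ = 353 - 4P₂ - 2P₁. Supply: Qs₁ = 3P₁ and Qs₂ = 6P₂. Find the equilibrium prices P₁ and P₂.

Market 1: 125 - 2P₁ - P₂ = 3P₁ → 5P₁ + P₂ = 125.
Market 2: 10P₂ + 2P₁ = 353.
Eliminating P₂: 10×(1) − 1×(2) gives 48P₁ = 897, so P₁ = 18.6875.
Back-substitute into (2): P₂ = (353 − 2×18.6875) / 10 = 31.5625.

P₁ = 18.6875, P₂ = 31.5625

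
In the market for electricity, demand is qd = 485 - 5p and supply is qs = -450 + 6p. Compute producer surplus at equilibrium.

Equilibrium: 485 - 5p = -450 + 6p gives p* = 85, q* = 60.
Supply starts at p = 75 (where qs = 0).
PS = ½(85 − 75)(60) = 300.

Producer surplus = 300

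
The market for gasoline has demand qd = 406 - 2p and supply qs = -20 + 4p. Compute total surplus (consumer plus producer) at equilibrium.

Equilibrium: 406 - 2p = -20 + 4p gives p* = 71, q* = 264.
Demand choke price: p = 203; supply starts at p = 5.
CS = ½(203 − 71)(264) = 17424; PS = ½(71 − 5)(264) = 8712.

Total surplus = 26136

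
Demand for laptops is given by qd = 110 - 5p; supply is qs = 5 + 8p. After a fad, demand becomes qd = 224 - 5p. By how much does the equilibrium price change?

Original equilibrium: p* = 105/13, q* = 905/13.
New equilibrium: 224 - 5p = 5 + 8p, so 219 = 13p and p' = 219/13; q' = 224 − 5(219/13) = 1817/13.
Change in price: 219/13 − 105/13 = 114/13.

Δp = 114/13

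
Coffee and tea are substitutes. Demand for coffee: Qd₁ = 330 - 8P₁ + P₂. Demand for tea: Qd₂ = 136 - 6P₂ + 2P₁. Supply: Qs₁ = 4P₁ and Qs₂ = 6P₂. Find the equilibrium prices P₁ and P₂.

Market 1: 330 - 8P₁ + P₂ = 4P₁ → 12P₁ - P₂ = 330.
Market 2: 12P₂ - 2P₁ = 136.
Eliminating P₂: 12×(1) + 1×(2) gives 142P₁ = 4096, so P₁ = 2048/71.
Back-substitute into (2): P₂ = (136 + 2×2048/71) / 12 = 1146/71.

P₁ = 2048/71, P₂ = 1146/71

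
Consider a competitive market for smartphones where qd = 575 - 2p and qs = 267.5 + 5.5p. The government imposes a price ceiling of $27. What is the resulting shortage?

Equilibrium price would be p* = 41, so the ceiling at 27 binds.
At p = 27: qd = 575 − 2(27) = 521, qs = 267.5 + 5.5(27) = 416.
Shortage = 521 − 416 = 105.

Shortage = 105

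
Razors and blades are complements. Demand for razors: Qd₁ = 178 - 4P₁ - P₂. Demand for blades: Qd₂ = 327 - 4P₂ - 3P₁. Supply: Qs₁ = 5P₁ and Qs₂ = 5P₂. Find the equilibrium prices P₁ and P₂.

P₁ = 425/26, P₂ = 803/26

Market 1: 178 - 4P₁ - P₂ = 5P₁ → 9P₁ + P₂ = 178.
Market 2: 9P₂ + 3P₁ = 327.
Eliminating P₂: 9×(1) − 1×(2) gives 78P₁ = 1275, so P₁ = 425/26.
Back-substitute into (2): P₂ = (327 − 3×425/26) / 9 = 803/26.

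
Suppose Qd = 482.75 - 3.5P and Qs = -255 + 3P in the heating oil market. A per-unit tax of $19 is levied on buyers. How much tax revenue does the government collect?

Tax revenue = 27075/26

Pre-tax equilibrium: P* = 113.5, Q* = 85.5.
Tax on buyers shifts demand to Qd = 482.75 − 3.5(P + 19) = 416.25 - 3.5P.
416.25 - 3.5P = -255 + 3P gives seller price Ps = 2685/26; buyers pay Pb = 2685/26 + 19 = 3179/26.
New quantity: Q = 482.75 − 3.5(3179/26) = 1425/26.
Revenue = 19 × 1425/26 = 27075/26.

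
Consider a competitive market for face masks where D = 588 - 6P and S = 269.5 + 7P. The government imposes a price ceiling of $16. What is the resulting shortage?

Equilibrium price would be P* = 24.5, so the ceiling at 16 binds.
At P = 16: D = 588 − 6(16) = 492, S = 269.5 + 7(16) = 381.5.
Shortage = 492 − 381.5 = 110.5.

Shortage = 110.5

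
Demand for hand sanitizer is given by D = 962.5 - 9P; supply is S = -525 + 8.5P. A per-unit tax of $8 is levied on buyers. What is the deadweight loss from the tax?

Deadweight loss = 4896/35

Pre-tax equilibrium: P* = 85, Q* = 197.5.
Tax on buyers shifts demand to D = 962.5 − 9(P + 8) = 890.5 - 9P.
890.5 - 9P = -525 + 8.5P gives seller price Ps = 2831/35; buyers pay Pb = 2831/35 + 8 = 3111/35.
New quantity: Q = 962.5 − 9(3111/35) = 11377/70.
DWL = ½ × 8 × (197.5 − 11377/70) = 4896/35.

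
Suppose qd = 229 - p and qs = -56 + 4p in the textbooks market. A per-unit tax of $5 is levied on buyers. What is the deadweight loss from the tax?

Deadweight loss = 10

Pre-tax equilibrium: p* = 57, q* = 172.
Tax on buyers shifts demand to qd = 229 − 1(p + 5) = 224 - p.
224 - p = -56 + 4p gives seller price ps = 56; buyers pay pb = 56 + 5 = 61.
New quantity: q = 229 − 1(61) = 168.
DWL = ½ × 5 × (172 − 168) = 10.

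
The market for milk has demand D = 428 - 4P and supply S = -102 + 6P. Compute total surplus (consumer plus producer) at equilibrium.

Total surplus = 9720

Equilibrium: 428 - 4P = -102 + 6P gives P* = 53, Q* = 216.
Demand choke price: P = 107; supply starts at P = 17.
CS = ½(107 − 53)(216) = 5832; PS = ½(53 − 17)(216) = 3888.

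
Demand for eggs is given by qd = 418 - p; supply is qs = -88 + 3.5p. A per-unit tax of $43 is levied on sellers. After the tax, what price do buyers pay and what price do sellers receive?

Buyers pay 1313/9, sellers receive 926/9

Pre-tax equilibrium: p* = 1012/9, q* = 2750/9.
Tax on sellers shifts supply to qs = -88 + 3.5(p − 43) = -238.5 + 3.5p.
418 - p = -238.5 + 3.5p gives buyer price pb = 1313/9; sellers receive ps = 1313/9 − 43 = 926/9.
New quantity: q = 418 − 1(1313/9) = 2449/9.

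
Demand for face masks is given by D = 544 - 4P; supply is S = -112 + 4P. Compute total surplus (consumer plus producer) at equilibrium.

Equilibrium: 544 - 4P = -112 + 4P gives P* = 82, Q* = 216.
Demand choke price: P = 136; supply starts at P = 28.
CS = ½(136 − 82)(216) = 5832; PS = ½(82 − 28)(216) = 5832.

Total surplus = 11664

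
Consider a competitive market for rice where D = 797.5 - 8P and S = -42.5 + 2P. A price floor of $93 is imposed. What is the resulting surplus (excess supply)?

Surplus = 90

Equilibrium price would be P* = 84, so the floor at 93 binds.
At P = 93: D = 53.5, S = 143.5.
Surplus = 143.5 − 53.5 = 90.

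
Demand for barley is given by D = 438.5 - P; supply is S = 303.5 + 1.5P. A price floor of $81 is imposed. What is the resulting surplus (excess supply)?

Surplus = 67.5

Equilibrium price would be P* = 54, so the floor at 81 binds.
At P = 81: D = 357.5, S = 425.
Surplus = 425 − 357.5 = 67.5.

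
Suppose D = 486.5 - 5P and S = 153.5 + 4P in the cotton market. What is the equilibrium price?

Set D = S: 486.5 - 5P = 153.5 + 4P.
333 = 9P, so P* = 37.
Q* = 486.5 − 5(37) = 301.5.

P* = 37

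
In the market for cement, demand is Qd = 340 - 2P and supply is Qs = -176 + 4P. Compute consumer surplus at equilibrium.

Consumer surplus = 7056

Equilibrium: 340 - 2P = -176 + 4P gives P* = 86, Q* = 168.
Demand choke price (Qd = 0): P = 170.
CS = ½(170 − 86)(168) = 7056.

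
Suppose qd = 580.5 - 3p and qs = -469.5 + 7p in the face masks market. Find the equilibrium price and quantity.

Set qd = qs: 580.5 - 3p = -469.5 + 7p.
1050 = 10p, so p* = 105.
q* = 580.5 − 3(105) = 265.5.

p* = 105, q* = 265.5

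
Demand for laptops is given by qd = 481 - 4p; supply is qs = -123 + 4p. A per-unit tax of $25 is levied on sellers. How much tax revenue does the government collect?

Pre-tax equilibrium: p* = 75.5, q* = 179.
Tax on sellers shifts supply to qs = -123 + 4(p − 25) = -223 + 4p.
481 - 4p = -223 + 4p gives buyer price pb = 88; sellers receive ps = 88 − 25 = 63.
New quantity: q = 481 − 4(88) = 129.
Revenue = 25 × 129 = 3225.

Tax revenue = 3225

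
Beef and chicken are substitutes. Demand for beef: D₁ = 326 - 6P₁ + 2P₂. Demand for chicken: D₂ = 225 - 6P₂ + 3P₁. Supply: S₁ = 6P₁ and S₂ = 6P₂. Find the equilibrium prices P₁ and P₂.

P₁ = 727/23, P₂ = 613/23

Market 1: 326 - 6P₁ + 2P₂ = 6P₁ → 12P₁ - 2P₂ = 326.
Market 2: 12P₂ - 3P₁ = 225.
Eliminating P₂: 12×(1) + 2×(2) gives 138P₁ = 4362, so P₁ = 727/23.
Back-substitute into (2): P₂ = (225 + 3×727/23) / 12 = 613/23.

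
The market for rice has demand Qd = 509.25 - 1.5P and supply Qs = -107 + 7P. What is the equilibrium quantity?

Q* = 400.5

Set Qd = Qs: 509.25 - 1.5P = -107 + 7P.
616.25 = 8.5P, so P* = 72.5.
Q* = 509.25 − 1.5(72.5) = 400.5.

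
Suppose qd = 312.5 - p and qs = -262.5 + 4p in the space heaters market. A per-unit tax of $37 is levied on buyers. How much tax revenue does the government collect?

Pre-tax equilibrium: p* = 115, q* = 197.5.
Tax on buyers shifts demand to qd = 312.5 − 1(p + 37) = 275.5 - p.
275.5 - p = -262.5 + 4p gives seller price ps = 107.6; buyers pay pb = 107.6 + 37 = 144.6.
New quantity: q = 312.5 − 1(144.6) = 167.9.
Revenue = 37 × 167.9 = 6212.3.

Tax revenue = 6212.3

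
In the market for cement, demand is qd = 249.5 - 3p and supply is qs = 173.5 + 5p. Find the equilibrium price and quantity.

p* = 9.5, q* = 221

Set qd = qs: 249.5 - 3p = 173.5 + 5p.
76 = 8p, so p* = 9.5.
q* = 249.5 − 3(9.5) = 221.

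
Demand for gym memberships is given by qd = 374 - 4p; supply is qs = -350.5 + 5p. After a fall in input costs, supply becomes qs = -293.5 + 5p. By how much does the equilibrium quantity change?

Original equilibrium: p* = 80.5, q* = 52.
New equilibrium: 374 - 4p = -293.5 + 5p, so 667.5 = 9p and p' = 445/6; q' = 374 − 4(445/6) = 232/3.
Change in quantity: 232/3 − 52 = 76/3.

Δq = 76/3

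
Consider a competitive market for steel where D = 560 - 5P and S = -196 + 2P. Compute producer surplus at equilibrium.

Producer surplus = 100

Equilibrium: 560 - 5P = -196 + 2P gives P* = 108, Q* = 20.
Supply starts at P = 98 (where S = 0).
PS = ½(108 − 98)(20) = 100.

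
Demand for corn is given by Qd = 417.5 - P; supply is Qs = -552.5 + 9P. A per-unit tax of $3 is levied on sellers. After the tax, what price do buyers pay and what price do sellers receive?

Buyers pay $99.7, sellers receive $96.7

Pre-tax equilibrium: P* = 97, Q* = 320.5.
Tax on sellers shifts supply to Qs = -552.5 + 9(P − 3) = -579.5 + 9P.
417.5 - P = -579.5 + 9P gives buyer price Pb = 99.7; sellers receive Ps = 99.7 − 3 = 96.7.
New quantity: Q = 417.5 − 1(99.7) = 317.8.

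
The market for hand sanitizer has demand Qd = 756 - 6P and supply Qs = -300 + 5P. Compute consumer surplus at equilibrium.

Equilibrium: 756 - 6P = -300 + 5P gives P* = 96, Q* = 180.
Demand choke price (Qd = 0): P = 126.
CS = ½(126 − 96)(180) = 2700.

Consumer surplus = 2700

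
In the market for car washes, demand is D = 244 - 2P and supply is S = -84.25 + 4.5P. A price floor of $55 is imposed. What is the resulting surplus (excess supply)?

Surplus = 29.25

Equilibrium price would be P* = 50.5, so the floor at 55 binds.
At P = 55: D = 134, S = 163.25.
Surplus = 163.25 − 134 = 29.25.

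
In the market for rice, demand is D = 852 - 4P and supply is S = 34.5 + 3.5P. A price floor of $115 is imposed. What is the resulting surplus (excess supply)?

Surplus = 45

Equilibrium price would be P* = 109, so the floor at 115 binds.
At P = 115: D = 392, S = 437.
Surplus = 437 − 392 = 45.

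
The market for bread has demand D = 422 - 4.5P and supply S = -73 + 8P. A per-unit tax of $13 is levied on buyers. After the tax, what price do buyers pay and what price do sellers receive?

Buyers pay $47.92, sellers receive $34.92

Pre-tax equilibrium: P* = 39.6, Q* = 243.8.
Tax on buyers shifts demand to D = 422 − 4.5(P + 13) = 363.5 - 4.5P.
363.5 - 4.5P = -73 + 8P gives seller price Ps = 34.92; buyers pay Pb = 34.92 + 13 = 47.92.
New quantity: Q = 422 − 4.5(47.92) = 206.36.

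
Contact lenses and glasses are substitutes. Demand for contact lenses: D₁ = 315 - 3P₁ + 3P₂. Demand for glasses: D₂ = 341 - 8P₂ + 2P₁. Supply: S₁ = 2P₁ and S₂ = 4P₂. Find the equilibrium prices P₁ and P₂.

P₁ = 1601/18, P₂ = 2335/54

Market 1: 315 - 3P₁ + 3P₂ = 2P₁ → 5P₁ - 3P₂ = 315.
Market 2: 12P₂ - 2P₁ = 341.
Eliminating P₂: 12×(1) + 3×(2) gives 54P₁ = 4803, so P₁ = 1601/18.
Back-substitute into (2): P₂ = (341 + 2×1601/18) / 12 = 2335/54.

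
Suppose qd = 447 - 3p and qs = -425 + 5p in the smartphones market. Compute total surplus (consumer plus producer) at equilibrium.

Equilibrium: 447 - 3p = -425 + 5p gives p* = 109, q* = 120.
Demand choke price: p = 149; supply starts at p = 85.
CS = ½(149 − 109)(120) = 2400; PS = ½(109 − 85)(120) = 1440.

Total surplus = 3840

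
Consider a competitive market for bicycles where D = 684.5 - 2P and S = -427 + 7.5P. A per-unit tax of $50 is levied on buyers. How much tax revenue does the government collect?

Pre-tax equilibrium: P* = 117, Q* = 450.5.
Tax on buyers shifts demand to D = 684.5 − 2(P + 50) = 584.5 - 2P.
584.5 - 2P = -427 + 7.5P gives seller price Ps = 2023/19; buyers pay Pb = 2023/19 + 50 = 2973/19.
New quantity: Q = 684.5 − 2(2973/19) = 14119/38.
Revenue = 50 × 14119/38 = 352975/19.

Tax revenue = 352975/19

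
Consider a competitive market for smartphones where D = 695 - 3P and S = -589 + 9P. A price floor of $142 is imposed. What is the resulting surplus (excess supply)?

Surplus = 420

Equilibrium price would be P* = 107, so the floor at 142 binds.
At P = 142: D = 269, S = 689.
Surplus = 689 − 269 = 420.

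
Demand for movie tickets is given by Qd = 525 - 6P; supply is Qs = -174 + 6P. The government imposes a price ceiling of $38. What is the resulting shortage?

Equilibrium price would be P* = 58.25, so the ceiling at 38 binds.
At P = 38: Qd = 525 − 6(38) = 297, Qs = -174 + 6(38) = 54.
Shortage = 297 − 54 = 243.

Shortage = 243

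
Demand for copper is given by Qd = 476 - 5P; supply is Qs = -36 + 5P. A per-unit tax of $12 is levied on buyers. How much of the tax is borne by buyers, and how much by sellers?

Buyers bear $6, sellers bear $6

Pre-tax equilibrium: P* = 51.2, Q* = 220.
Tax on buyers shifts demand to Qd = 476 − 5(P + 12) = 416 - 5P.
416 - 5P = -36 + 5P gives seller price Ps = 45.2; buyers pay Pb = 45.2 + 12 = 57.2.
New quantity: Q = 476 − 5(57.2) = 190.
Buyer burden = 57.2 − 51.2 = 6; seller burden = 51.2 − 45.2 = 6.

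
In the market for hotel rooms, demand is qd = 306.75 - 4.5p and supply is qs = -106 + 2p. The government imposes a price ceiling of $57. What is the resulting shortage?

Equilibrium price would be p* = 63.5, so the ceiling at 57 binds.
At p = 57: qd = 306.75 − 4.5(57) = 50.25, qs = -106 + 2(57) = 8.
Shortage = 50.25 − 8 = 42.25.

Shortage = 42.25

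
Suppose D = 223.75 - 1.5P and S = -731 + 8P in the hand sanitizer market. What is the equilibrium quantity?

Q* = 73

Set D = S: 223.75 - 1.5P = -731 + 8P.
954.75 = 9.5P, so P* = 100.5.
Q* = 223.75 − 1.5(100.5) = 73.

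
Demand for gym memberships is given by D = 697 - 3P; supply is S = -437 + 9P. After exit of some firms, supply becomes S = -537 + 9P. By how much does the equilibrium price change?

Original equilibrium: P* = 94.5, Q* = 413.5.
New equilibrium: 697 - 3P = -537 + 9P, so 1234 = 12P and P' = 617/6; Q' = 697 − 3(617/6) = 388.5.
Change in price: 617/6 − 94.5 = 25/3.

ΔP = 25/3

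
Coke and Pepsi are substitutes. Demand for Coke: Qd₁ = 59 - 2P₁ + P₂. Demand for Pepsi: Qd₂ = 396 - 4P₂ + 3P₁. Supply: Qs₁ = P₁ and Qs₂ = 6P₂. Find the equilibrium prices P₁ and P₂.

P₁ = 986/27, P₂ = 455/9

Market 1: 59 - 2P₁ + P₂ = P₁ → 3P₁ - P₂ = 59.
Market 2: 10P₂ - 3P₁ = 396.
Eliminating P₂: 10×(1) + 1×(2) gives 27P₁ = 986, so P₁ = 986/27.
Back-substitute into (2): P₂ = (396 + 3×986/27) / 10 = 455/9.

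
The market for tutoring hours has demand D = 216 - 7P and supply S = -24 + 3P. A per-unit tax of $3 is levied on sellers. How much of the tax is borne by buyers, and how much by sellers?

Pre-tax equilibrium: P* = 24, Q* = 48.
Tax on sellers shifts supply to S = -24 + 3(P − 3) = -33 + 3P.
216 - 7P = -33 + 3P gives buyer price Pb = 24.9; sellers receive Ps = 24.9 − 3 = 21.9.
New quantity: Q = 216 − 7(24.9) = 41.7.
Buyer burden = 24.9 − 24 = 0.9; seller burden = 24 − 21.9 = 2.1.

Buyers bear $0.9, sellers bear $2.1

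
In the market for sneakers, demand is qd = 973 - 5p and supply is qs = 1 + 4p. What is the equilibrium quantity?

Set qd = qs: 973 - 5p = 1 + 4p.
972 = 9p, so p* = 108.
q* = 973 − 5(108) = 433.

q* = 433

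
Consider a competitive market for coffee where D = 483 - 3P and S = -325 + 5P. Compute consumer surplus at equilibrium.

Consumer surplus = 5400

Equilibrium: 483 - 3P = -325 + 5P gives P* = 101, Q* = 180.
Demand choke price (D = 0): P = 161.
CS = ½(161 − 101)(180) = 5400.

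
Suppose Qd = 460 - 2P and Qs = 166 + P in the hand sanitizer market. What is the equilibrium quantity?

Q* = 264

Set Qd = Qs: 460 - 2P = 166 + P.
294 = 3P, so P* = 98.
Q* = 460 − 2(98) = 264.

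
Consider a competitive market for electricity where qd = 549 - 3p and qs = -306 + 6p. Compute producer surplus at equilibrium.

Producer surplus = 5808

Equilibrium: 549 - 3p = -306 + 6p gives p* = 95, q* = 264.
Supply starts at p = 51 (where qs = 0).
PS = ½(95 − 51)(264) = 5808.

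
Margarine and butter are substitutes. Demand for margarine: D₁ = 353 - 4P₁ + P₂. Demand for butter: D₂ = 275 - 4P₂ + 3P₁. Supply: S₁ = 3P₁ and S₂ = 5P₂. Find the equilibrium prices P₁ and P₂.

Market 1: 353 - 4P₁ + P₂ = 3P₁ → 7P₁ - P₂ = 353.
Market 2: 9P₂ - 3P₁ = 275.
Eliminating P₂: 9×(1) + 1×(2) gives 60P₁ = 3452, so P₁ = 863/15.
Back-substitute into (2): P₂ = (275 + 3×863/15) / 9 = 746/15.

P₁ = 863/15, P₂ = 746/15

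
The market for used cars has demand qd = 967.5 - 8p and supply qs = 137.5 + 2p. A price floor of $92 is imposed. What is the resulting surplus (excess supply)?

Surplus = 90

Equilibrium price would be p* = 83, so the floor at 92 binds.
At p = 92: qd = 231.5, qs = 321.5.
Surplus = 321.5 − 231.5 = 90.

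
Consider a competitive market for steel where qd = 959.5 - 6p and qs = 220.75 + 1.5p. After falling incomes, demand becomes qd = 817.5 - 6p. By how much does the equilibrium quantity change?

Original equilibrium: p* = 98.5, q* = 368.5.
New equilibrium: 817.5 - 6p = 220.75 + 1.5p, so 596.75 = 7.5p and p' = 2387/30; q' = 817.5 − 6(2387/30) = 340.1.
Change in quantity: 340.1 − 368.5 = -28.4.

Δq = -28.4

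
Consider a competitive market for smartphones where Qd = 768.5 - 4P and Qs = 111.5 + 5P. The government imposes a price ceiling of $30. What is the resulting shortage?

Equilibrium price would be P* = 73, so the ceiling at 30 binds.
At P = 30: Qd = 768.5 − 4(30) = 648.5, Qs = 111.5 + 5(30) = 261.5.
Shortage = 648.5 − 261.5 = 387.

Shortage = 387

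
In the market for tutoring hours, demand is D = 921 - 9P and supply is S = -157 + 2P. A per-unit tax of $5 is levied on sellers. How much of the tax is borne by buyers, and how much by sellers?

Pre-tax equilibrium: P* = 98, Q* = 39.
Tax on sellers shifts supply to S = -157 + 2(P − 5) = -167 + 2P.
921 - 9P = -167 + 2P gives buyer price Pb = 1088/11; sellers receive Ps = 1088/11 − 5 = 1033/11.
New quantity: Q = 921 − 9(1088/11) = 339/11.
Buyer burden = 1088/11 − 98 = 10/11; seller burden = 98 − 1033/11 = 45/11.

Buyers bear 10/11, sellers bear 45/11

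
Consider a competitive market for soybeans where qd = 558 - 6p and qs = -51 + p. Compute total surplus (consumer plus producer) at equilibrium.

Equilibrium: 558 - 6p = -51 + p gives p* = 87, q* = 36.
Demand choke price: p = 93; supply starts at p = 51.
CS = ½(93 − 87)(36) = 108; PS = ½(87 − 51)(36) = 648.

Total surplus = 756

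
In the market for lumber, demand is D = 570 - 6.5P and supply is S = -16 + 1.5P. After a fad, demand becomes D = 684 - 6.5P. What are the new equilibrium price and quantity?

Original equilibrium: P* = 73.25, Q* = 93.875.
New equilibrium: 684 - 6.5P = -16 + 1.5P, so 700 = 8P and P' = 87.5; Q' = 684 − 6.5(87.5) = 115.25.

P' = 87.5, Q' = 115.25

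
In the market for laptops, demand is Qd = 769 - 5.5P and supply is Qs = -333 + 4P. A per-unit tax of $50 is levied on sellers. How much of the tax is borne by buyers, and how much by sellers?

Buyers bear 400/19, sellers bear 550/19

Pre-tax equilibrium: P* = 116, Q* = 131.
Tax on sellers shifts supply to Qs = -333 + 4(P − 50) = -533 + 4P.
769 - 5.5P = -533 + 4P gives buyer price Pb = 2604/19; sellers receive Ps = 2604/19 − 50 = 1654/19.
New quantity: Q = 769 − 5.5(2604/19) = 289/19.
Buyer burden = 2604/19 − 116 = 400/19; seller burden = 116 − 1654/19 = 550/19.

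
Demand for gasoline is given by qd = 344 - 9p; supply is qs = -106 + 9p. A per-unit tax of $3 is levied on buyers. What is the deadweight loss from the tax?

Deadweight loss = 20.25

Pre-tax equilibrium: p* = 25, q* = 119.
Tax on buyers shifts demand to qd = 344 − 9(p + 3) = 317 - 9p.
317 - 9p = -106 + 9p gives seller price ps = 23.5; buyers pay pb = 23.5 + 3 = 26.5.
New quantity: q = 344 − 9(26.5) = 105.5.
DWL = ½ × 3 × (119 − 105.5) = 20.25.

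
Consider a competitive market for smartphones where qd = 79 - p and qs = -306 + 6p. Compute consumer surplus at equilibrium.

Consumer surplus = 288

Equilibrium: 79 - p = -306 + 6p gives p* = 55, q* = 24.
Demand choke price (qd = 0): p = 79.
CS = ½(79 − 55)(24) = 288.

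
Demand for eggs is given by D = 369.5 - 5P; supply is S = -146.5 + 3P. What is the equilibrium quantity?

Q* = 47

Set D = S: 369.5 - 5P = -146.5 + 3P.
516 = 8P, so P* = 64.5.
Q* = 369.5 − 5(64.5) = 47.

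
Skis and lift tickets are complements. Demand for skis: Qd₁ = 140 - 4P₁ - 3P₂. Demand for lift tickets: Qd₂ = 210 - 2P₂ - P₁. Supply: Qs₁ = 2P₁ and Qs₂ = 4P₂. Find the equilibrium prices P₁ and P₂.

Market 1: 140 - 4P₁ - 3P₂ = 2P₁ → 6P₁ + 3P₂ = 140.
Market 2: 6P₂ + P₁ = 210.
Eliminating P₂: 6×(1) − 3×(2) gives 33P₁ = 210, so P₁ = 70/11.
Back-substitute into (2): P₂ = (210 − 1×70/11) / 6 = 1120/33.

P₁ = 70/11, P₂ = 1120/33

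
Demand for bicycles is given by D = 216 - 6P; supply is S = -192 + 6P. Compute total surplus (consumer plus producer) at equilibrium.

Equilibrium: 216 - 6P = -192 + 6P gives P* = 34, Q* = 12.
Demand choke price: P = 36; supply starts at P = 32.
CS = ½(36 − 34)(12) = 12; PS = ½(34 − 32)(12) = 12.

Total surplus = 24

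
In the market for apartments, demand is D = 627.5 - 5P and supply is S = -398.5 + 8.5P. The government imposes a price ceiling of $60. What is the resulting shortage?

Equilibrium price would be P* = 76, so the ceiling at 60 binds.
At P = 60: D = 627.5 − 5(60) = 327.5, S = -398.5 + 8.5(60) = 111.5.
Shortage = 327.5 − 111.5 = 216.

Shortage = 216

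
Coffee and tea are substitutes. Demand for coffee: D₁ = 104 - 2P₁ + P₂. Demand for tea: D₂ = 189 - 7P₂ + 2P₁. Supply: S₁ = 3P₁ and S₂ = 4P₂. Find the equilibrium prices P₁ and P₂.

P₁ = 1333/53, P₂ = 1153/53

Market 1: 104 - 2P₁ + P₂ = 3P₁ → 5P₁ - P₂ = 104.
Market 2: 11P₂ - 2P₁ = 189.
Eliminating P₂: 11×(1) + 1×(2) gives 53P₁ = 1333, so P₁ = 1333/53.
Back-substitute into (2): P₂ = (189 + 2×1333/53) / 11 = 1153/53.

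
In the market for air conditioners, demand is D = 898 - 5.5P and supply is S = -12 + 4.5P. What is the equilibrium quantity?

Q* = 397.5

Set D = S: 898 - 5.5P = -12 + 4.5P.
910 = 10P, so P* = 91.
Q* = 898 − 5.5(91) = 397.5.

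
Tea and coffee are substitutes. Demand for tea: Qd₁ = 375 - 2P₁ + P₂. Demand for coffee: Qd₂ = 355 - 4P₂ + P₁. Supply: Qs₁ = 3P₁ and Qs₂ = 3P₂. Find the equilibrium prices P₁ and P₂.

Market 1: 375 - 2P₁ + P₂ = 3P₁ → 5P₁ - P₂ = 375.
Market 2: 7P₂ - P₁ = 355.
Eliminating P₂: 7×(1) + 1×(2) gives 34P₁ = 2980, so P₁ = 1490/17.
Back-substitute into (2): P₂ = (355 + 1×1490/17) / 7 = 1075/17.

P₁ = 1490/17, P₂ = 1075/17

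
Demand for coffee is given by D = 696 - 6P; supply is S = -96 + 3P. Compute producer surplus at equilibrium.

Equilibrium: 696 - 6P = -96 + 3P gives P* = 88, Q* = 168.
Supply starts at P = 32 (where S = 0).
PS = ½(88 − 32)(168) = 4704.

Producer surplus = 4704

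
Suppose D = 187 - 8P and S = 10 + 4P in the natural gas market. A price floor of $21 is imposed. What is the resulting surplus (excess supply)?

Equilibrium price would be P* = 14.75, so the floor at 21 binds.
At P = 21: D = 19, S = 94.
Surplus = 94 − 19 = 75.

Surplus = 75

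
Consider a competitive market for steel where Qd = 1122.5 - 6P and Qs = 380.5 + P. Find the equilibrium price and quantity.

P* = 106, Q* = 486.5

Set Qd = Qs: 1122.5 - 6P = 380.5 + P.
742 = 7P, so P* = 106.
Q* = 1122.5 − 6(106) = 486.5.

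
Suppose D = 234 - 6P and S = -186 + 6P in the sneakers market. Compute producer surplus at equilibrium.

Producer surplus = 48

Equilibrium: 234 - 6P = -186 + 6P gives P* = 35, Q* = 24.
Supply starts at P = 31 (where S = 0).
PS = ½(35 − 31)(24) = 48.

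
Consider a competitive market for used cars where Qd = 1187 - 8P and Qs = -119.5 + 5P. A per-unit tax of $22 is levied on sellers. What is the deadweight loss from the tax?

Deadweight loss = 9680/13

Pre-tax equilibrium: P* = 100.5, Q* = 383.
Tax on sellers shifts supply to Qs = -119.5 + 5(P − 22) = -229.5 + 5P.
1187 - 8P = -229.5 + 5P gives buyer price Pb = 2833/26; sellers receive Ps = 2833/26 − 22 = 2261/26.
New quantity: Q = 1187 − 8(2833/26) = 4099/13.
DWL = ½ × 22 × (383 − 4099/13) = 9680/13.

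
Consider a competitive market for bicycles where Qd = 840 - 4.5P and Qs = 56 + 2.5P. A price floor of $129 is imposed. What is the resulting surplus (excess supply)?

Equilibrium price would be P* = 112, so the floor at 129 binds.
At P = 129: Qd = 259.5, Qs = 378.5.
Surplus = 378.5 − 259.5 = 119.

Surplus = 119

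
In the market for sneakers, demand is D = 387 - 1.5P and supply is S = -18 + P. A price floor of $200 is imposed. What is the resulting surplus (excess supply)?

Surplus = 95

Equilibrium price would be P* = 162, so the floor at 200 binds.
At P = 200: D = 87, S = 182.
Surplus = 182 − 87 = 95.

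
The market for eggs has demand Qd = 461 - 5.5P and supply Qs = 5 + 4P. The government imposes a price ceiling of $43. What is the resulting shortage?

Equilibrium price would be P* = 48, so the ceiling at 43 binds.
At P = 43: Qd = 461 − 5.5(43) = 224.5, Qs = 5 + 4(43) = 177.
Shortage = 224.5 − 177 = 47.5.

Shortage = 47.5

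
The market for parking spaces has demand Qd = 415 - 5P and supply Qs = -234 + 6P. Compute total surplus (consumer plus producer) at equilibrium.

Equilibrium: 415 - 5P = -234 + 6P gives P* = 59, Q* = 120.
Demand choke price: P = 83; supply starts at P = 39.
CS = ½(83 − 59)(120) = 1440; PS = ½(59 − 39)(120) = 1200.

Total surplus = 2640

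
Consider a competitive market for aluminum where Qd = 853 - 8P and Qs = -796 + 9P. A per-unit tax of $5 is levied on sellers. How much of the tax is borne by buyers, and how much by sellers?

Pre-tax equilibrium: P* = 97, Q* = 77.
Tax on sellers shifts supply to Qs = -796 + 9(P − 5) = -841 + 9P.
853 - 8P = -841 + 9P gives buyer price Pb = 1694/17; sellers receive Ps = 1694/17 − 5 = 1609/17.
New quantity: Q = 853 − 8(1694/17) = 949/17.
Buyer burden = 1694/17 − 97 = 45/17; seller burden = 97 − 1609/17 = 40/17.

Buyers bear 45/17, sellers bear 40/17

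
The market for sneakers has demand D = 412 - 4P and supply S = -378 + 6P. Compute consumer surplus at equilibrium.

Consumer surplus = 1152

Equilibrium: 412 - 4P = -378 + 6P gives P* = 79, Q* = 96.
Demand choke price (D = 0): P = 103.
CS = ½(103 − 79)(96) = 1152.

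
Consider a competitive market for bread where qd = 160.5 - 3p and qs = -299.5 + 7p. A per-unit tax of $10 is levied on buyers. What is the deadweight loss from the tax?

Deadweight loss = 105

Pre-tax equilibrium: p* = 46, q* = 22.5.
Tax on buyers shifts demand to qd = 160.5 − 3(p + 10) = 130.5 - 3p.
130.5 - 3p = -299.5 + 7p gives seller price ps = 43; buyers pay pb = 43 + 10 = 53.
New quantity: q = 160.5 − 3(53) = 1.5.
DWL = ½ × 10 × (22.5 − 1.5) = 105.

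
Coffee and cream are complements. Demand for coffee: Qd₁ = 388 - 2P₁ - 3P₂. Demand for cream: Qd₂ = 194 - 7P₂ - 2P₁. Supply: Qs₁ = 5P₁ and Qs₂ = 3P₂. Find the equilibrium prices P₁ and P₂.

Market 1: 388 - 2P₁ - 3P₂ = 5P₁ → 7P₁ + 3P₂ = 388.
Market 2: 10P₂ + 2P₁ = 194.
Eliminating P₂: 10×(1) − 3×(2) gives 64P₁ = 3298, so P₁ = 51.53125.
Back-substitute into (2): P₂ = (194 − 2×51.53125) / 10 = 9.09375.

P₁ = 51.53125, P₂ = 9.09375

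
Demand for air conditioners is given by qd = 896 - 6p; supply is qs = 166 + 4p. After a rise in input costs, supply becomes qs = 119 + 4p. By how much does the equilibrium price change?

Original equilibrium: p* = 73, q* = 458.
New equilibrium: 896 - 6p = 119 + 4p, so 777 = 10p and p' = 77.7; q' = 896 − 6(77.7) = 429.8.
Change in price: 77.7 − 73 = 4.7.

Δp = 4.7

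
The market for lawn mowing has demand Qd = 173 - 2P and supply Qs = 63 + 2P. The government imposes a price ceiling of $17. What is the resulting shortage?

Shortage = 42

Equilibrium price would be P* = 27.5, so the ceiling at 17 binds.
At P = 17: Qd = 173 − 2(17) = 139, Qs = 63 + 2(17) = 97.
Shortage = 139 − 97 = 42.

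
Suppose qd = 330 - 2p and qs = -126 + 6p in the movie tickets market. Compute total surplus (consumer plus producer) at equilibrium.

Equilibrium: 330 - 2p = -126 + 6p gives p* = 57, q* = 216.
Demand choke price: p = 165; supply starts at p = 21.
CS = ½(165 − 57)(216) = 11664; PS = ½(57 − 21)(216) = 3888.

Total surplus = 15552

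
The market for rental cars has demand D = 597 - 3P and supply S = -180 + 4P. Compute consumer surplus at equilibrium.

Equilibrium: 597 - 3P = -180 + 4P gives P* = 111, Q* = 264.
Demand choke price (D = 0): P = 199.
CS = ½(199 − 111)(264) = 11616.

Consumer surplus = 11616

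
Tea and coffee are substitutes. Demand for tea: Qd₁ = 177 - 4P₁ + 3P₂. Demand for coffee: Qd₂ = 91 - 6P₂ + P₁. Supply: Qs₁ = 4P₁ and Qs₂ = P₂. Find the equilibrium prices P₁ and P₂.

Market 1: 177 - 4P₁ + 3P₂ = 4P₁ → 8P₁ - 3P₂ = 177.
Market 2: 7P₂ - P₁ = 91.
Eliminating P₂: 7×(1) + 3×(2) gives 53P₁ = 1512, so P₁ = 1512/53.
Back-substitute into (2): P₂ = (91 + 1×1512/53) / 7 = 905/53.

P₁ = 1512/53, P₂ = 905/53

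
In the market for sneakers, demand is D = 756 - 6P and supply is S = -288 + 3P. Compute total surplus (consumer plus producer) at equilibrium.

Equilibrium: 756 - 6P = -288 + 3P gives P* = 116, Q* = 60.
Demand choke price: P = 126; supply starts at P = 96.
CS = ½(126 − 116)(60) = 300; PS = ½(116 − 96)(60) = 600.

Total surplus = 900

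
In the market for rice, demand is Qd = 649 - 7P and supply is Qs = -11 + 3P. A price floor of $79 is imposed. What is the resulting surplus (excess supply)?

Surplus = 130

Equilibrium price would be P* = 66, so the floor at 79 binds.
At P = 79: Qd = 96, Qs = 226.
Surplus = 226 − 96 = 130.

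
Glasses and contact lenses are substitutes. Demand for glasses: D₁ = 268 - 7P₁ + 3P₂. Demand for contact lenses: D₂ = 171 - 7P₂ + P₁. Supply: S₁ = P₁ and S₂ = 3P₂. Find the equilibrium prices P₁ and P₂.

P₁ = 3193/77, P₂ = 1636/77

Market 1: 268 - 7P₁ + 3P₂ = P₁ → 8P₁ - 3P₂ = 268.
Market 2: 10P₂ - P₁ = 171.
Eliminating P₂: 10×(1) + 3×(2) gives 77P₁ = 3193, so P₁ = 3193/77.
Back-substitute into (2): P₂ = (171 + 1×3193/77) / 10 = 1636/77.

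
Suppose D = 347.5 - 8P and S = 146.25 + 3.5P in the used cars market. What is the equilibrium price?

Set D = S: 347.5 - 8P = 146.25 + 3.5P.
201.25 = 11.5P, so P* = 17.5.
Q* = 347.5 − 8(17.5) = 207.5.

P* = 17.5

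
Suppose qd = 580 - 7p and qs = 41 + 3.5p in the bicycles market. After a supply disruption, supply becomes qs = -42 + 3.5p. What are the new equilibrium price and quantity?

Original equilibrium: p* = 154/3, q* = 662/3.
New equilibrium: 580 - 7p = -42 + 3.5p, so 622 = 10.5p and p' = 1244/21; q' = 580 − 7(1244/21) = 496/3.

p' = 1244/21, q' = 496/3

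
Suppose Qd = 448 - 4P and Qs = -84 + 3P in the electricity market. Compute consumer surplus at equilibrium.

Consumer surplus = 2592

Equilibrium: 448 - 4P = -84 + 3P gives P* = 76, Q* = 144.
Demand choke price (Qd = 0): P = 112.
CS = ½(112 − 76)(144) = 2592.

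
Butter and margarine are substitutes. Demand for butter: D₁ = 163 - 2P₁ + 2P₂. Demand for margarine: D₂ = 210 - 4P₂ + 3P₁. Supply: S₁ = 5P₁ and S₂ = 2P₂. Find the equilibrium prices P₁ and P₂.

Market 1: 163 - 2P₁ + 2P₂ = 5P₁ → 7P₁ - 2P₂ = 163.
Market 2: 6P₂ - 3P₁ = 210.
Eliminating P₂: 6×(1) + 2×(2) gives 36P₁ = 1398, so P₁ = 233/6.
Back-substitute into (2): P₂ = (210 + 3×233/6) / 6 = 653/12.

P₁ = 233/6, P₂ = 653/12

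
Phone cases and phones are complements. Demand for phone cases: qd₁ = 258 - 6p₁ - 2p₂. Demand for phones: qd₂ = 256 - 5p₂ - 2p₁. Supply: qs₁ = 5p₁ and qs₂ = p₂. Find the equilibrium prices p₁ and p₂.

p₁ = 518/31, p₂ = 1150/31

Market 1: 258 - 6p₁ - 2p₂ = 5p₁ → 11p₁ + 2p₂ = 258.
Market 2: 6p₂ + 2p₁ = 256.
Eliminating p₂: 6×(1) − 2×(2) gives 62p₁ = 1036, so p₁ = 518/31.
Back-substitute into (2): p₂ = (256 − 2×518/31) / 6 = 1150/31.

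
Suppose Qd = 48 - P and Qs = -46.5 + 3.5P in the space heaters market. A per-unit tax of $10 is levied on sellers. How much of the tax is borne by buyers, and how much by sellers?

Pre-tax equilibrium: P* = 21, Q* = 27.
Tax on sellers shifts supply to Qs = -46.5 + 3.5(P − 10) = -81.5 + 3.5P.
48 - P = -81.5 + 3.5P gives buyer price Pb = 259/9; sellers receive Ps = 259/9 − 10 = 169/9.
New quantity: Q = 48 − 1(259/9) = 173/9.
Buyer burden = 259/9 − 21 = 70/9; seller burden = 21 − 169/9 = 20/9.

Buyers bear 70/9, sellers bear 20/9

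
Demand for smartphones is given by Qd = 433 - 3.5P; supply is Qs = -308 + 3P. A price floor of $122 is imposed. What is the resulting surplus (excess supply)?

Surplus = 52

Equilibrium price would be P* = 114, so the floor at 122 binds.
At P = 122: Qd = 6, Qs = 58.
Surplus = 58 − 6 = 52.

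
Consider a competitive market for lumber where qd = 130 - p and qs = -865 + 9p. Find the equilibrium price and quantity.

Set qd = qs: 130 - p = -865 + 9p.
995 = 10p, so p* = 99.5.
q* = 130 − 1(99.5) = 30.5.

p* = 99.5, q* = 30.5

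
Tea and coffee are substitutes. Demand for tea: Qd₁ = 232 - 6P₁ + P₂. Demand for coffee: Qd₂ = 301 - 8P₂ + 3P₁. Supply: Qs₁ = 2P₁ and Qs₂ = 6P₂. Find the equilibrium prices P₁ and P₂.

P₁ = 3549/109, P₂ = 3104/109

Market 1: 232 - 6P₁ + P₂ = 2P₁ → 8P₁ - P₂ = 232.
Market 2: 14P₂ - 3P₁ = 301.
Eliminating P₂: 14×(1) + 1×(2) gives 109P₁ = 3549, so P₁ = 3549/109.
Back-substitute into (2): P₂ = (301 + 3×3549/109) / 14 = 3104/109.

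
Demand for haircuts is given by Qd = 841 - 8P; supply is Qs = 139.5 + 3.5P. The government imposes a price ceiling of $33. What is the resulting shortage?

Equilibrium price would be P* = 61, so the ceiling at 33 binds.
At P = 33: Qd = 841 − 8(33) = 577, Qs = 139.5 + 3.5(33) = 255.
Shortage = 577 − 255 = 322.

Shortage = 322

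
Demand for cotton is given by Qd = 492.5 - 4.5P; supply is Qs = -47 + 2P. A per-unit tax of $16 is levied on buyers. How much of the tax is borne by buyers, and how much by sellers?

Pre-tax equilibrium: P* = 83, Q* = 119.
Tax on buyers shifts demand to Qd = 492.5 − 4.5(P + 16) = 420.5 - 4.5P.
420.5 - 4.5P = -47 + 2P gives seller price Ps = 935/13; buyers pay Pb = 935/13 + 16 = 1143/13.
New quantity: Q = 492.5 − 4.5(1143/13) = 1259/13.
Buyer burden = 1143/13 − 83 = 64/13; seller burden = 83 − 935/13 = 144/13.

Buyers bear 64/13, sellers bear 144/13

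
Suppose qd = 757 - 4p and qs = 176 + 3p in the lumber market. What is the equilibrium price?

Set qd = qs: 757 - 4p = 176 + 3p.
581 = 7p, so p* = 83.
q* = 757 − 4(83) = 425.

p* = 83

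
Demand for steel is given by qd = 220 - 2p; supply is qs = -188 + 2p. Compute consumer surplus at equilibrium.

Equilibrium: 220 - 2p = -188 + 2p gives p* = 102, q* = 16.
Demand choke price (qd = 0): p = 110.
CS = ½(110 − 102)(16) = 64.

Consumer surplus = 64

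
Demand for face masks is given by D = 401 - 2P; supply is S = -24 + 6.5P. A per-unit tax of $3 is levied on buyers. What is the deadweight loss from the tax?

Pre-tax equilibrium: P* = 50, Q* = 301.
Tax on buyers shifts demand to D = 401 − 2(P + 3) = 395 - 2P.
395 - 2P = -24 + 6.5P gives seller price Ps = 838/17; buyers pay Pb = 838/17 + 3 = 889/17.
New quantity: Q = 401 − 2(889/17) = 5039/17.
DWL = ½ × 3 × (301 − 5039/17) = 117/17.

Deadweight loss = 117/17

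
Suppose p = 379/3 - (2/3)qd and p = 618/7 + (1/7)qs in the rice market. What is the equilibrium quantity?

Set the two price expressions equal: 379/3 - (2/3)q = 618/7 + (1/7)q.
799/21 = (17/21)q, so q* = 47.
p* = 379/3 − (2/3)(47) = 95.

q* = 47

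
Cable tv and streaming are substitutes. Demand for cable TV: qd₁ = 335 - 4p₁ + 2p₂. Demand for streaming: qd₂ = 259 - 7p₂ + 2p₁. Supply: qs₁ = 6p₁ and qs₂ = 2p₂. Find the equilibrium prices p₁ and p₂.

p₁ = 3533/86, p₂ = 1630/43

Market 1: 335 - 4p₁ + 2p₂ = 6p₁ → 10p₁ - 2p₂ = 335.
Market 2: 9p₂ - 2p₁ = 259.
Eliminating p₂: 9×(1) + 2×(2) gives 86p₁ = 3533, so p₁ = 3533/86.
Back-substitute into (2): p₂ = (259 + 2×3533/86) / 9 = 1630/43.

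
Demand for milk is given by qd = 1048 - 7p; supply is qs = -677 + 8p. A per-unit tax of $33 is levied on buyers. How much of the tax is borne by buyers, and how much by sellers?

Pre-tax equilibrium: p* = 115, q* = 243.
Tax on buyers shifts demand to qd = 1048 − 7(p + 33) = 817 - 7p.
817 - 7p = -677 + 8p gives seller price ps = 99.6; buyers pay pb = 99.6 + 33 = 132.6.
New quantity: q = 1048 − 7(132.6) = 119.8.
Buyer burden = 132.6 − 115 = 17.6; seller burden = 115 − 99.6 = 15.4.

Buyers bear $17.6, sellers bear $15.4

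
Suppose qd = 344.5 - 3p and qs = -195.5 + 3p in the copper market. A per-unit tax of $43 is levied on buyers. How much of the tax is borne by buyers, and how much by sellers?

Buyers bear $21.5, sellers bear $21.5

Pre-tax equilibrium: p* = 90, q* = 74.5.
Tax on buyers shifts demand to qd = 344.5 − 3(p + 43) = 215.5 - 3p.
215.5 - 3p = -195.5 + 3p gives seller price ps = 68.5; buyers pay pb = 68.5 + 43 = 111.5.
New quantity: q = 344.5 − 3(111.5) = 10.
Buyer burden = 111.5 − 90 = 21.5; seller burden = 90 − 68.5 = 21.5.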